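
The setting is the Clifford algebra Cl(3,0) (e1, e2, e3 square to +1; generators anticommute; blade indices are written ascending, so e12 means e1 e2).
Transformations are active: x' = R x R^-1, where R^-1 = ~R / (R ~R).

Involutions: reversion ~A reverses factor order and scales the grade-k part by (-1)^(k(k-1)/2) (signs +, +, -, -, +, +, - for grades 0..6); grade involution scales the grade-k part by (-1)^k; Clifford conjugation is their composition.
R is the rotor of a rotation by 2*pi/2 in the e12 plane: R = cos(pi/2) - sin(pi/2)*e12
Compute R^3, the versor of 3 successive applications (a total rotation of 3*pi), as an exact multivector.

The rotor phase is half the rotation angle and phases add under composition, so 3 steps in the e12 plane accumulate phase 3*(pi/2) = 3*pi/2: R^3 = cos(3*pi/2) - sin(3*pi/2)*e12.
cos(3*pi/2) = 0 and sin(3*pi/2) = -1, so R^3 = e12. The net rotation is 1*pi (after discarding 1 full turn, each of which contributes a factor -1 to the rotor); the rotor keeps the half-angle phase exactly.
Answer: e12


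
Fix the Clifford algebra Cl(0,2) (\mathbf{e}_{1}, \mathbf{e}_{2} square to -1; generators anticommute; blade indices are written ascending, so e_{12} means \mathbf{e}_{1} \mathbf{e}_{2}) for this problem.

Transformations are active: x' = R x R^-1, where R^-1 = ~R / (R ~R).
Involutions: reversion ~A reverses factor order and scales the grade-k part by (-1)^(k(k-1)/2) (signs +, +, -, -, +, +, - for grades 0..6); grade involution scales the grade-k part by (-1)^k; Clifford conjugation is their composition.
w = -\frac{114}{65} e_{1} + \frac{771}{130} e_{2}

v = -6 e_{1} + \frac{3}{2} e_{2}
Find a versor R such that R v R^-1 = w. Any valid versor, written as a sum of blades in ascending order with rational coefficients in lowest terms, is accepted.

The midline construction: v and w both square to -\frac{153}{4}, so reflecting in their sum -\frac{504}{65} e_{1} + \frac{483}{65} e_{2} exchanges them.
Answer: -\frac{504}{65} e_{1} + \frac{483}{65} e_{2}


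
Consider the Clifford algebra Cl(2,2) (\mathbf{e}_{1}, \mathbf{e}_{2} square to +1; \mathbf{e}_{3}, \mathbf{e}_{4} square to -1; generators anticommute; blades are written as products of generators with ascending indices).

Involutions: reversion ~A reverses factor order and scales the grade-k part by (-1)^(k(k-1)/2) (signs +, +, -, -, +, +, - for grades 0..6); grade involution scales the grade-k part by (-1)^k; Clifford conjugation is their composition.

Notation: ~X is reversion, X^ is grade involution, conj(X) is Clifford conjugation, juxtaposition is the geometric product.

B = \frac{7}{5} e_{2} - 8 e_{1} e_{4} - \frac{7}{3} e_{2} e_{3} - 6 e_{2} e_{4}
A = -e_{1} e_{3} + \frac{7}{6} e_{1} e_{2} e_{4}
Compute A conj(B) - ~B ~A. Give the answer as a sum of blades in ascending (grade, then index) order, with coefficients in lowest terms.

first term: 7 e_{1} - \frac{28}{3} e_{2} - \frac{7}{3} e_{1} e_{2} + \frac{49}{30} e_{1} e_{4} + 8 e_{3} e_{4} - \frac{7}{5} e_{1} e_{2} e_{3} + \frac{49}{18} e_{1} e_{3} e_{4} + 6 e_{1} e_{2} e_{3} e_{4}
second term: -7 e_{1} + \frac{28}{3} e_{2} - \frac{7}{3} e_{1} e_{2} + \frac{49}{30} e_{1} e_{4} + 8 e_{3} e_{4} - \frac{7}{5} e_{1} e_{2} e_{3} + \frac{49}{18} e_{1} e_{3} e_{4} - 6 e_{1} e_{2} e_{3} e_{4}
Answer: 14 e_{1} - \frac{56}{3} e_{2} + 12 e_{1} e_{2} e_{3} e_{4}


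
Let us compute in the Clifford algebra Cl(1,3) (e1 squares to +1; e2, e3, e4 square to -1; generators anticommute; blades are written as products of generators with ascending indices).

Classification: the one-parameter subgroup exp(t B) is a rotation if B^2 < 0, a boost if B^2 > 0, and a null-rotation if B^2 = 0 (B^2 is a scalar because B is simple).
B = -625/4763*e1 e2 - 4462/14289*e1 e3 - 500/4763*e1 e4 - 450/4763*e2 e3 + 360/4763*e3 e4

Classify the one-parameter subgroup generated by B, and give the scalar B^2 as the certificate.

B^2 term by term: the squares give (-625/4763)^2*(e1 e2)^2 + (-4462/14289)^2*(e1 e3)^2 + (-500/4763)^2*(e1 e4)^2 + (-450/4763)^2*(e2 e3)^2 + (360/4763)^2*(e3 e4)^2 = 390625/22686169*(+1) + 19909444/204175521*(+1) + 250000/22686169*(+1) + 202500/22686169*(-1) + 129600/22686169*(-1) = 1/9 (each basis 2-blade squares to minus the product of its generators' squares); cross terms between blades sharing an index anticommute and cancel; the commuting (index-disjoint) pairs give grade-4 terms 2*c*c'*(blade product), which cancel blade by blade — e1 e2 e3 e4: -450000/22686169 + 450000/22686169 = 0 — confirming B is simple. So B^2 = 1/9.
Answer: boost, certificate B^2 = 1/9. The class reads off the invariant scalar 1/9 directly.


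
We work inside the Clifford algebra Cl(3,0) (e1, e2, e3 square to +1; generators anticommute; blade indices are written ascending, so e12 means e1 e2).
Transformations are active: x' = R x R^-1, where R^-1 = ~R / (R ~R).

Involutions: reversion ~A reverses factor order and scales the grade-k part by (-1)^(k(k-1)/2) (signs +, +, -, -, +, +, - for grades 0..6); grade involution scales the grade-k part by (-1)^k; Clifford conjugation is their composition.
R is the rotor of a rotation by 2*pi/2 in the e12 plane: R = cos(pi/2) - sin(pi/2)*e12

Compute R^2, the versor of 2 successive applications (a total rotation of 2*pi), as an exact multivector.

Because a rotor carries half the rotation angle, composing 2 copies of this e12-plane rotor multiplies the phase: 2*(pi/2) = pi, hence R^2 = cos(pi) - sin(pi)*e12.
cos(pi) = -1 and sin(pi) = 0, so R^2 = -1. The total rotation 2*pi is 1 full turn, so every vector returns to itself, yet the rotor is -1, on the OTHER sheet of the double cover (an odd number of 2*pi turns).
Answer: -1


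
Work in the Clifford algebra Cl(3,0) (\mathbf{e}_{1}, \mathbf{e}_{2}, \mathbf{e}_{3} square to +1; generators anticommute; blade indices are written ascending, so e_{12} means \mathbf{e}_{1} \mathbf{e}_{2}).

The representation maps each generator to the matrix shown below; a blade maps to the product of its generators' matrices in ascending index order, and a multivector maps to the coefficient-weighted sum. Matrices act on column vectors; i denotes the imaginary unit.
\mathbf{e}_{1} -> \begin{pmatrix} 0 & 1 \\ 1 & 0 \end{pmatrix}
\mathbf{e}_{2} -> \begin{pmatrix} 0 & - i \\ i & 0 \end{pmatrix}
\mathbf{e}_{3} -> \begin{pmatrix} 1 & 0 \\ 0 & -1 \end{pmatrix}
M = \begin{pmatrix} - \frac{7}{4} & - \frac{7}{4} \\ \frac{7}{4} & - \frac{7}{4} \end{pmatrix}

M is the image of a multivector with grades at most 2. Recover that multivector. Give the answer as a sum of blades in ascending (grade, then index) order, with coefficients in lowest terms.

Method: 1, rho(e_{1}), rho(e_{2}), rho(e_{3}) form a trace-orthogonal basis of the 2x2 complex matrices (tr(X Y) = 2 if X = Y, else 0), so M = m0*1 + m1*rho(e_{1}) + m2*rho(e_{2}) + m3*rho(e_{3}) with m0 = tr(M)/2 = - \frac{7}{4}, m1 = tr(M rho(e_{1}))/2 = 0, m2 = tr(M rho(e_{2}))/2 = - \frac{7 i}{4}, m3 = tr(M rho(e_{3}))/2 = 0.
Multiplying table entries, the bivector images are rho(e_{12}) = i*rho(e_{3}), rho(e_{13}) = -i*rho(e_{2}), rho(e_{23}) = i*rho(e_{1}); with real blade coefficients the real parts of m0..m3 are the coefficients of 1, e_{1}, e_{2}, e_{3} and the imaginary parts give the bivectors (e_{23}: Im m1, e_{13}: -Im m2, e_{12}: Im m3).
Answer: -\frac{7}{4} + \frac{7}{4} e_{13}


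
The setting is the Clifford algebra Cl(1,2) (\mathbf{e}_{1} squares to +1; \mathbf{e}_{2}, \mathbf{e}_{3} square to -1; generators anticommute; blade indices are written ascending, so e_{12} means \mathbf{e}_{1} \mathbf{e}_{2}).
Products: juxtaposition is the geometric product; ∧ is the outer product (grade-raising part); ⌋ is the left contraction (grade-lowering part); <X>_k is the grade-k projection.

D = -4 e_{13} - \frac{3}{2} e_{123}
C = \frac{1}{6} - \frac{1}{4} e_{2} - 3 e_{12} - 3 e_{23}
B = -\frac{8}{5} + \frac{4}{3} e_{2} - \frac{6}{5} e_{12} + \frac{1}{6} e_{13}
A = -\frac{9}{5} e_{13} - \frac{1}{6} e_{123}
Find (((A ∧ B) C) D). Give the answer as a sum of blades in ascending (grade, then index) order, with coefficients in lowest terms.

step 1: \frac{72}{25} e_{13} + \frac{8}{3} e_{123}
step 2: 8 e_{1} - 8 e_{3} - \frac{216}{25} e_{12} - \frac{14}{75} e_{13} - \frac{216}{25} e_{23} + \frac{262}{225} e_{123}
step 3: \frac{187}{75} + \frac{476}{25} e_{1} + \frac{197}{45} e_{2} - \frac{476}{25} e_{3} - \frac{1164}{25} e_{12} - \frac{1164}{25} e_{23}
Answer: \frac{187}{75} + \frac{476}{25} e_{1} + \frac{197}{45} e_{2} - \frac{476}{25} e_{3} - \frac{1164}{25} e_{12} - \frac{1164}{25} e_{23}


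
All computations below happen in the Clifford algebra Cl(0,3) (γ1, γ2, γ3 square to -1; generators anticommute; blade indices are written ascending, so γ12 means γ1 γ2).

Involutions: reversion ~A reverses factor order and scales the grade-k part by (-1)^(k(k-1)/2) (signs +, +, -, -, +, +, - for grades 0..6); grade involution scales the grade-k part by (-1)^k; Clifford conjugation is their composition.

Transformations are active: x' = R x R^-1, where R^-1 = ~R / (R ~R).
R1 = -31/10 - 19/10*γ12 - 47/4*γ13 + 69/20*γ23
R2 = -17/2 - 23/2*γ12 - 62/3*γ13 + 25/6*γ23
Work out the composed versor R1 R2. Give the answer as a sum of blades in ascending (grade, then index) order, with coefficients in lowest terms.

Distribute over the terms of R1 (each basis-blade product reordered to ascending indices, repeated generators contracted through their squares):
(-31/10) R2 = 527/20 + 713/20*γ12 + 961/15*γ13 - 155/12*γ23
(-19/10*γ12) R2 = -437/20 + 323/20*γ12 + 95/12*γ13 + 589/15*γ23
(-47/4*γ13) R2 = -1457/6 - 1175/24*γ12 + 799/8*γ13 - 1081/8*γ23
(69/20*γ23) R2 = -115/8 + 713/10*γ12 - 1587/40*γ13 - 1173/40*γ23
Summing the partial products and collecting blades:
Answer: -6065/24 + 8897/120*γ12 + 7931/60*γ13 - 1381/10*γ23


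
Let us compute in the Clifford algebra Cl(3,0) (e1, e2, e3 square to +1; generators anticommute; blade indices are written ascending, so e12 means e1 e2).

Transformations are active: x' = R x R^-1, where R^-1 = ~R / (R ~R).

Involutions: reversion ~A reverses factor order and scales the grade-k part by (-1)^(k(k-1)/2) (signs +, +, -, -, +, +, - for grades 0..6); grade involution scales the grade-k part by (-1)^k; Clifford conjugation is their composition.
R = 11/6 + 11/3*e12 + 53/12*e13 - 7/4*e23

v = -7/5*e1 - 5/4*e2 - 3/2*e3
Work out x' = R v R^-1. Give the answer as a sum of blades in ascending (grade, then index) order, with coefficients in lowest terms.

~R = 11/6 - 11/3*e12 - 53/12*e13 + 7/4*e23, and R ~R = 315/8, so R^-1 = ~R / (315/8).
R v = -551/40*e1 + 82/15*e2 + 299/240*e3 + 593/240*e123
Answer: -43/420*e1 + 253/210*e2 + 218/105*e3


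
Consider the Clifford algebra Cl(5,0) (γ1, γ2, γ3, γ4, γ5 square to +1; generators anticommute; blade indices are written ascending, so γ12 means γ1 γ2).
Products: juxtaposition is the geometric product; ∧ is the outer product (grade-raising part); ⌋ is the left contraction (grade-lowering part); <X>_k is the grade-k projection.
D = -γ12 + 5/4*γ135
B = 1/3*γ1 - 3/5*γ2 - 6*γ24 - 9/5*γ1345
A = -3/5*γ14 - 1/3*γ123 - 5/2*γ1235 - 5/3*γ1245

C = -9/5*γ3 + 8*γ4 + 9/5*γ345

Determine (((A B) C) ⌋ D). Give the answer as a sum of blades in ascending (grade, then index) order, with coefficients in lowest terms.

step 1: 1/5*γ4 - 18/5*γ12 - 1/5*γ13 - 10*γ15 + 26/9*γ23 - 9/2*γ24 + 27/25*γ35 - 9/25*γ124 - 2*γ134 + 3/2*γ135 + γ145 + 5/6*γ235 + 52/45*γ245 - 15*γ1345
step 2: 8/5 + 684/25*γ1 - 206/5*γ2 + 243/125*γ4 + 243/125*γ5 - 72/25*γ12 - 89/5*γ13 - 9/10*γ14 - 17/10*γ15 - 52/25*γ23 + 3/2*γ24 - 697/90*γ25 + 9/25*γ34 - 9/25*γ35 + 162/25*γ123 - 144/5*γ124 - 98/5*γ134 + 102*γ135 + 2666/25*γ145 + 1351/90*γ234 + 81/10*γ235 + 26/5*γ245 - 216/25*γ345 - 81/125*γ1234 + 81/125*γ1235 - 69/5*γ1345 - 656/75*γ2345 - 162/25*γ12345
step 3: -6519/50 - 163/4*γ1 - 684/25*γ2 - 17/8*γ3 + 89/4*γ5 - 8/5*γ12 + 243/100*γ13 + 171/5*γ35 + 2*γ135
Answer: -6519/50 - 163/4*γ1 - 684/25*γ2 - 17/8*γ3 + 89/4*γ5 - 8/5*γ12 + 243/100*γ13 + 171/5*γ35 + 2*γ135


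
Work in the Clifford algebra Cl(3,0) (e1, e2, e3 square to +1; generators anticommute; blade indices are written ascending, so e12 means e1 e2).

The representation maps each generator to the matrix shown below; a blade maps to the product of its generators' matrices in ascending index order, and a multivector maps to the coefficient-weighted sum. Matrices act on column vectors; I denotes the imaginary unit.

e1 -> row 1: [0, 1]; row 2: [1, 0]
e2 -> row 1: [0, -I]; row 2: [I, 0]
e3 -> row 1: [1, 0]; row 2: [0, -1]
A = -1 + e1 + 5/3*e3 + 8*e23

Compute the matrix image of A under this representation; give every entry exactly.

Bivector images (products of the table entries): rho(e23) = rho(e2)rho(e3) = row 1: [0, I]; row 2: [I, 0].
M = (-1)*1 + (1)*rho(e1) + (5/3)*rho(e3) + (8)*rho(e23), summed entrywise (1 is the identity matrix):
Answer: row 1: [2/3, 1 + 8*I]; row 2: [1 + 8*I, -8/3]


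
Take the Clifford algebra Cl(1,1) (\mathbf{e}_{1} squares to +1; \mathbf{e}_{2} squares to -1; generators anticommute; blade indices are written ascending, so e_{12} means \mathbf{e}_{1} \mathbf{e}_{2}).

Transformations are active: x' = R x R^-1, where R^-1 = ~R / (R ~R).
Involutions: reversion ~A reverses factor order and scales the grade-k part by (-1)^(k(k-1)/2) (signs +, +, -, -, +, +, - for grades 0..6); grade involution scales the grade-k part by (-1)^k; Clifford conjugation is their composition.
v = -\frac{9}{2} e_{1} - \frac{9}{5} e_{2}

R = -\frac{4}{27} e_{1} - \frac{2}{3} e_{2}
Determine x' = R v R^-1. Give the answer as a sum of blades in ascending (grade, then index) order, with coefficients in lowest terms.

~R = -\frac{4}{27} e_{1} - \frac{2}{3} e_{2}, and R ~R = -\frac{308}{729}, so R^-1 = ~R / (-\frac{308}{729}).
R v = -\frac{8}{15} - \frac{41}{15} e_{12}
Answer: \frac{3177}{770} e_{1} + \frac{9}{77} e_{2}


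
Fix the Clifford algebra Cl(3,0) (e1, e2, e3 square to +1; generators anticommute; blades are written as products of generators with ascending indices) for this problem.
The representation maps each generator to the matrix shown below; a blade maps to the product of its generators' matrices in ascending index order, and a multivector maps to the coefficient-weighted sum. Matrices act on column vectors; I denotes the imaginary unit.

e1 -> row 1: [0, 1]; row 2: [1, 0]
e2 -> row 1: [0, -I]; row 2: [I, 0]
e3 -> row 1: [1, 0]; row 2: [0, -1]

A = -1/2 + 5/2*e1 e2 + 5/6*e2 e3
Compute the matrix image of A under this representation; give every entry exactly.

Bivector images (products of the table entries): rho(e1 e2) = rho(e1)rho(e2) = row 1: [I, 0]; row 2: [0, -I]; rho(e2 e3) = rho(e2)rho(e3) = row 1: [0, I]; row 2: [I, 0].
M = (-1/2)*1 + (5/2)*rho(e1 e2) + (5/6)*rho(e2 e3), summed entrywise (1 is the identity matrix):
Answer: row 1: [-1/2 + 5*I/2, 5*I/6]; row 2: [5*I/6, -1/2 - 5*I/2]


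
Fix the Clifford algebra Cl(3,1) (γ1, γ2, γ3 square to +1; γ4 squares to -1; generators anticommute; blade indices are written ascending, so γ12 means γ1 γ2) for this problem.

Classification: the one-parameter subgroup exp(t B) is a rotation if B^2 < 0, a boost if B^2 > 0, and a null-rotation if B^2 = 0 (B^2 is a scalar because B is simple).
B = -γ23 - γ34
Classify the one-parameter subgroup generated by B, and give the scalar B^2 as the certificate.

B^2 term by term: the squares give (-1)^2*(γ23)^2 + (-1)^2*(γ34)^2 = 1*(-1) + 1*(+1) = 0 (each basis 2-blade squares to minus the product of its generators' squares); cross terms between blades sharing an index anticommute and cancel. So B^2 = 0.
Answer: null-rotation, certificate B^2 = 0. The class reads off the invariant scalar 0 directly.


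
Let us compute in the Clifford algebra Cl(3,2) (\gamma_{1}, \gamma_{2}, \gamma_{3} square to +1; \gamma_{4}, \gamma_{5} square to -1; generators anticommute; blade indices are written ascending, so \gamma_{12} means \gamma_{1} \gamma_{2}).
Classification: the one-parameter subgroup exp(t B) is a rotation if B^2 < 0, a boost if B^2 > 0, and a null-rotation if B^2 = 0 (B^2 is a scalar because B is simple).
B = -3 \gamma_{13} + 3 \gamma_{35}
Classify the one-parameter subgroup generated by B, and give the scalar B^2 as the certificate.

B^2 term by term: the squares give (-3)^2*(\gamma_{13})^2 + (3)^2*(\gamma_{35})^2 = 9*(-1) + 9*(+1) = 0 (each basis 2-blade squares to minus the product of its generators' squares); cross terms between blades sharing an index anticommute and cancel. So B^2 = 0.
Answer: null-rotation, certificate B^2 = 0. One invariant decides it: the square 0 survives every conjugation, and its sign is exactly the classification.


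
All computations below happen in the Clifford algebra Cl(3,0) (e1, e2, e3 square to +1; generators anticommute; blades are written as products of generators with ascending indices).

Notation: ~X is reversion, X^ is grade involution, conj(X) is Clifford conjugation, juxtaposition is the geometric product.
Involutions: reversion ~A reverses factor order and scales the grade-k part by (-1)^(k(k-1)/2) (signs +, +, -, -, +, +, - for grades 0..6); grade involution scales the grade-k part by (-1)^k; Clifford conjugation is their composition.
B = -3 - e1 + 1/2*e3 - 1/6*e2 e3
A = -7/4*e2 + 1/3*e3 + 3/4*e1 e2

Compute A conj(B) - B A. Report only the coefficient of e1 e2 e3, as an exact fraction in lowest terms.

first term: -1/6 + 40/9*e2 - 31/24*e3 - 1/2*e1 e2 - 5/24*e1 e3 + 7/8*e2 e3 - 3/8*e1 e2 e3
second term: 1/6 + 40/9*e2 - 31/24*e3 - 1/2*e1 e2 - 5/24*e1 e3 + 7/8*e2 e3 + 3/8*e1 e2 e3
Answer: -3/4


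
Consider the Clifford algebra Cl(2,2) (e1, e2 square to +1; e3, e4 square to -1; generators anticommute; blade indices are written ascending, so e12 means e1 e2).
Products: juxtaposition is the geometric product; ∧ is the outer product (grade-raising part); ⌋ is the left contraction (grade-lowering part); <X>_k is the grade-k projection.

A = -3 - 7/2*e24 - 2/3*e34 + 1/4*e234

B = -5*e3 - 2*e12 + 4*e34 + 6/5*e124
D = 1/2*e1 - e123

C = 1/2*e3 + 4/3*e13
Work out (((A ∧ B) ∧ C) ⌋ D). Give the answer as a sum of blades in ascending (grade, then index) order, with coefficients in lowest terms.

step 1: 15*e3 + 6*e12 - 12*e34 - 18/5*e124 - 35/2*e234 + 4/3*e1234
step 2: 3*e123 + 9/5*e1234
step 3: -3
Answer: -3


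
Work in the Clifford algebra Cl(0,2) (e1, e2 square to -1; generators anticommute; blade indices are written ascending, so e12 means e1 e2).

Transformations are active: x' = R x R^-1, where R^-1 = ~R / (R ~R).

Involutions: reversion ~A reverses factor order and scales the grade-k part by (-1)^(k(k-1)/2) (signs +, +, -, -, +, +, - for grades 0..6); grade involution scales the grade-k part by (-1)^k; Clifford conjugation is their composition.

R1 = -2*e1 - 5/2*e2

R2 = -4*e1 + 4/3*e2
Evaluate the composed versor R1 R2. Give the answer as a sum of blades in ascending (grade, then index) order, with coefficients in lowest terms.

Distribute over the terms of R1 (each basis-blade product reordered to ascending indices, repeated generators contracted through their squares):
(-2*e1) R2 = -8 - 8/3*e12
(-5/2*e2) R2 = 10/3 - 10*e12
Summing the partial products and collecting blades:
Answer: -14/3 - 38/3*e12


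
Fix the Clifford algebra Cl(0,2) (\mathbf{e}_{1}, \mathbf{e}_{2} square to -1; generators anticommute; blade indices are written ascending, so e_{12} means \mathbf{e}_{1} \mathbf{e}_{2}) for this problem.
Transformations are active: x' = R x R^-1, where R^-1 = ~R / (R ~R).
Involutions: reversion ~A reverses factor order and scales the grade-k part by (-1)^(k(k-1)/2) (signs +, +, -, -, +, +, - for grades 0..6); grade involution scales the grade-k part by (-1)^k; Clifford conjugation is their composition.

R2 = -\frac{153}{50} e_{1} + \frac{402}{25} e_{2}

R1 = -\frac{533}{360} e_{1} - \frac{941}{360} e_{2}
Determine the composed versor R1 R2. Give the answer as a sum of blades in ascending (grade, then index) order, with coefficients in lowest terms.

Distribute over the terms of R1 (each basis-blade product reordered to ascending indices, repeated generators contracted through their squares):
(-\frac{533}{360} e_{1}) R2 = -\frac{9061}{2000} - \frac{35711}{1500} e_{12}
(-\frac{941}{360} e_{2}) R2 = \frac{63047}{1500} - \frac{15997}{2000} e_{12}
Summing the partial products and collecting blades:
Answer: \frac{45001}{1200} - \frac{38167}{1200} e_{12}


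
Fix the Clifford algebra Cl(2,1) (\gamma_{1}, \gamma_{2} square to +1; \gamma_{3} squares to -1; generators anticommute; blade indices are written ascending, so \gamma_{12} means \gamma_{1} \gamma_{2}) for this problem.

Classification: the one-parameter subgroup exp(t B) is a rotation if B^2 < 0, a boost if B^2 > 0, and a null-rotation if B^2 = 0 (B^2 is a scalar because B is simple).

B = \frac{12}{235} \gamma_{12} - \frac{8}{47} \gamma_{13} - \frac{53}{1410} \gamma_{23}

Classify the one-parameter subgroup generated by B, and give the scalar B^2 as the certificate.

B^2 term by term: the squares give (\frac{12}{235})^2*(\gamma_{12})^2 + (-\frac{8}{47})^2*(\gamma_{13})^2 + (-\frac{53}{1410})^2*(\gamma_{23})^2 = \frac{144}{55225}*(-1) + \frac{64}{2209}*(+1) + \frac{2809}{1988100}*(+1) = \frac{1}{36} (each basis 2-blade squares to minus the product of its generators' squares); cross terms between blades sharing an index anticommute and cancel. So B^2 = \frac{1}{36}.
Answer: boost, certificate B^2 = \frac{1}{36}. The invariant at work: B^2 = \frac{1}{36} is unchanged by conjugation, hence its sign classifies the subgroup whatever basis B is written in.


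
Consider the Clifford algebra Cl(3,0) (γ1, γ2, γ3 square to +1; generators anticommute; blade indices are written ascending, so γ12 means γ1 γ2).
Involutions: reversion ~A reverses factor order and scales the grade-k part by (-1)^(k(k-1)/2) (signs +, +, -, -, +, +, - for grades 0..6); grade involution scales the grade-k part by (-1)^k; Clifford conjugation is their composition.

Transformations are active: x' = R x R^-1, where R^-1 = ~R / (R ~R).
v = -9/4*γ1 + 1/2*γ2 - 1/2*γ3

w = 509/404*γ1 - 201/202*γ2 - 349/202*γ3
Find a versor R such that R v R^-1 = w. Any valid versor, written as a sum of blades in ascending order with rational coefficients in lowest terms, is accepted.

Here q(v) = q(w) = 89/16; the classical choice R = v + w = -100/101*γ1 - 50/101*γ2 - 225/101*γ3 then realises v -> w under the sandwich.
Answer: -100/101*γ1 - 50/101*γ2 - 225/101*γ3


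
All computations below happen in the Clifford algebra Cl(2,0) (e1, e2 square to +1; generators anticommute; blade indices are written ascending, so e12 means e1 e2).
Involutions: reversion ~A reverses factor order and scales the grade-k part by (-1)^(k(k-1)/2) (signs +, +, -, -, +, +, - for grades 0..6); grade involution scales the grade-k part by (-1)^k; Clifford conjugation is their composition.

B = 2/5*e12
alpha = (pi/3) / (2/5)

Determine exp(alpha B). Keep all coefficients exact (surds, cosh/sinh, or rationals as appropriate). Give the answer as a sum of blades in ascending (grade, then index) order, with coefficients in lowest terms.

B^2 = (2/5)^2*(e12)^2 = 4/25*(-1) = -4/25 (a basis 2-blade squares to minus the product of its generators' squares).
B^2 = -4/25 — the series telescopes trigonometrically here: l = 2/5, alpha*l = pi/3, so exp(alpha B) = cos(pi/3) + (sin(pi/3)/(2/5))*B = 1/2 + (5*sqrt(3)/4)*B.
Answer: 1/2 + sqrt(3)/2*e12


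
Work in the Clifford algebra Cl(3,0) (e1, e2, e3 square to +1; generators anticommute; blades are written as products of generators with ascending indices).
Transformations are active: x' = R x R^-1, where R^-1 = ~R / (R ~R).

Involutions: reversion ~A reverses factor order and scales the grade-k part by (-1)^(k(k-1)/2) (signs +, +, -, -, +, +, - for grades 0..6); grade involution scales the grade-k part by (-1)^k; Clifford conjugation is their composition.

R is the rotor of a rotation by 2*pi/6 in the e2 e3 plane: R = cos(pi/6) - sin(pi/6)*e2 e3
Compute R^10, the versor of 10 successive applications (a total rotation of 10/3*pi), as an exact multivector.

Because a rotor carries half the rotation angle, composing 10 copies of this e2 e3-plane rotor multiplies the phase: 10*(pi/6) = 5*pi/3, hence R^10 = cos(5*pi/3) - sin(5*pi/3)*e2 e3.
cos(5*pi/3) = 1/2 and sin(5*pi/3) = -sqrt(3)/2, so R^10 = 1/2 + sqrt(3)/2*e2 e3. The net rotation is 4/3*pi (after discarding 1 full turn, each of which contributes a factor -1 to the rotor); the rotor keeps the half-angle phase exactly.
Answer: 1/2 + sqrt(3)/2*e2 e3


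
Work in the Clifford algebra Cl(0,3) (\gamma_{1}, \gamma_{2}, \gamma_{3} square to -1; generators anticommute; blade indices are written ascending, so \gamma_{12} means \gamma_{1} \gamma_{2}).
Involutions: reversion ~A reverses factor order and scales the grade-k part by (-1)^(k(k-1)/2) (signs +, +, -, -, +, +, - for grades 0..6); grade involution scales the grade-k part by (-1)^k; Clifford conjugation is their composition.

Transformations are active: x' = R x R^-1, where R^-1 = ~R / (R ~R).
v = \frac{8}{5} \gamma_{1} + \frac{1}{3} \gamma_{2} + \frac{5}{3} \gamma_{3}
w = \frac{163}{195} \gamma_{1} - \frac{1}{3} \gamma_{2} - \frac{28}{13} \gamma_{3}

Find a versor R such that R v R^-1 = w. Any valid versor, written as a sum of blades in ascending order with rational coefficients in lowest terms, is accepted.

Reasoning: v^2 = w^2 = -\frac{1226}{225} since conjugation preserves the quadratic form; R = v + w = \frac{95}{39} \gamma_{1} - \frac{19}{39} \gamma_{3} is then valid when invertible, keeping its own part and reversing (v - w)/2.
Answer: \frac{95}{39} \gamma_{1} - \frac{19}{39} \gamma_{3}


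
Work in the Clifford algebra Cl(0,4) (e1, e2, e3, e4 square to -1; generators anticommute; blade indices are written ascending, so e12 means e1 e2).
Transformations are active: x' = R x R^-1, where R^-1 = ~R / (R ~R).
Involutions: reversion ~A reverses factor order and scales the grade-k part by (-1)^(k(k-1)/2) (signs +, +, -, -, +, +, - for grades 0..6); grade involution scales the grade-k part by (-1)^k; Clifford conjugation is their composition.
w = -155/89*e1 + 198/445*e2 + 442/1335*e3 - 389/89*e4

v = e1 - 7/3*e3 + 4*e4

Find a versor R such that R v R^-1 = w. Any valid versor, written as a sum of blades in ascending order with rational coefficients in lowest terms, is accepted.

Why this works: both vectors square to -202/9, so q(v) = q(w) and R = v + w = -66/89*e1 + 198/445*e2 - 891/445*e3 - 33/89*e4 carries v to w — its own direction survives, the complement (v - w)/2 flips.
Answer: -66/89*e1 + 198/445*e2 - 891/445*e3 - 33/89*e4


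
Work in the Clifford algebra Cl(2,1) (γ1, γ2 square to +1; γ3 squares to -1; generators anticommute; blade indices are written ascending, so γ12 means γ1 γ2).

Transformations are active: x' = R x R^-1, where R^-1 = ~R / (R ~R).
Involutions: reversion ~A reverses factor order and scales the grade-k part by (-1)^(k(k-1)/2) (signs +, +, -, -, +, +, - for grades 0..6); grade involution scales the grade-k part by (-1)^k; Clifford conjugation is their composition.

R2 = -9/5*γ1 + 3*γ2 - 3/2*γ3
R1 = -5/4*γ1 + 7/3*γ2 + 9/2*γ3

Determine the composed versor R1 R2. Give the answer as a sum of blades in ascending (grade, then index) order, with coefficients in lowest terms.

Distribute over the terms of R1 (each basis-blade product reordered to ascending indices, repeated generators contracted through their squares):
(-5/4*γ1) R2 = 9/4 - 15/4*γ12 + 15/8*γ13
(7/3*γ2) R2 = 7 + 21/5*γ12 - 7/2*γ23
(9/2*γ3) R2 = 27/4 + 81/10*γ13 - 27/2*γ23
Summing the partial products and collecting blades:
Answer: 16 + 9/20*γ12 + 399/40*γ13 - 17*γ23


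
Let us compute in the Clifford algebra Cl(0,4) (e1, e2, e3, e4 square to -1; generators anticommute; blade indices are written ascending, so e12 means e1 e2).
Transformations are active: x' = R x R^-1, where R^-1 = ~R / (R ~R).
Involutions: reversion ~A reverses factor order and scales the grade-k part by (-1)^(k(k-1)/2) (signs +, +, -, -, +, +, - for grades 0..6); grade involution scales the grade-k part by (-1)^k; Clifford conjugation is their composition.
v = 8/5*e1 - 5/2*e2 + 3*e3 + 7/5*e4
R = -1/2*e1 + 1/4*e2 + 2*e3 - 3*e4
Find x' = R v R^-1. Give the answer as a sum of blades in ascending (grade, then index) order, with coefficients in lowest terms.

~R = -1/2*e1 + 1/4*e2 + 2*e3 - 3*e4, and R ~R = -213/16, so R^-1 = ~R / (-213/16).
R v = -3/8 + 17/20*e12 - 47/10*e13 + 41/10*e14 + 23/4*e23 - 143/20*e24 + 59/5*e34
Answer: -578/355*e1 + 357/142*e2 - 205/71*e3 - 557/355*e4


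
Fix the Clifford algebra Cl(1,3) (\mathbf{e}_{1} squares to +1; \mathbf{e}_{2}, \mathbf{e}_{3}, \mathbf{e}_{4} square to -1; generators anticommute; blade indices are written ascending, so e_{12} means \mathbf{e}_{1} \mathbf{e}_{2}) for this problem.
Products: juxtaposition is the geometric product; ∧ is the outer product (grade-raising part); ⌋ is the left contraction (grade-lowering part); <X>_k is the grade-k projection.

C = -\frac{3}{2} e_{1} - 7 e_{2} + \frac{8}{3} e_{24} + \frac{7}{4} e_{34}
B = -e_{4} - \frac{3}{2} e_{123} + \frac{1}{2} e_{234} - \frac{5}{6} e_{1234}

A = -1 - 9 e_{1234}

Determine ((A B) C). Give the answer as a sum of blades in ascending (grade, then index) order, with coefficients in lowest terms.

step 1: -\frac{15}{2} - \frac{9}{2} e_{1} + \frac{29}{2} e_{4} - \frac{15}{2} e_{123} - \frac{1}{2} e_{234} + \frac{5}{6} e_{1234}
step 2: \frac{27}{4} + \frac{45}{4} e_{1} + \frac{2209}{24} e_{2} + \frac{577}{24} e_{3} + \frac{721}{24} e_{12} + \frac{985}{18} e_{13} + \frac{87}{4} e_{14} + \frac{45}{4} e_{23} + \frac{163}{2} e_{24} - \frac{133}{8} e_{34} + \frac{9}{8} e_{124} - \frac{529}{24} e_{134} + \frac{5}{4} e_{234} - \frac{3}{4} e_{1234}
Answer: \frac{27}{4} + \frac{45}{4} e_{1} + \frac{2209}{24} e_{2} + \frac{577}{24} e_{3} + \frac{721}{24} e_{12} + \frac{985}{18} e_{13} + \frac{87}{4} e_{14} + \frac{45}{4} e_{23} + \frac{163}{2} e_{24} - \frac{133}{8} e_{34} + \frac{9}{8} e_{124} - \frac{529}{24} e_{134} + \frac{5}{4} e_{234} - \frac{3}{4} e_{1234}


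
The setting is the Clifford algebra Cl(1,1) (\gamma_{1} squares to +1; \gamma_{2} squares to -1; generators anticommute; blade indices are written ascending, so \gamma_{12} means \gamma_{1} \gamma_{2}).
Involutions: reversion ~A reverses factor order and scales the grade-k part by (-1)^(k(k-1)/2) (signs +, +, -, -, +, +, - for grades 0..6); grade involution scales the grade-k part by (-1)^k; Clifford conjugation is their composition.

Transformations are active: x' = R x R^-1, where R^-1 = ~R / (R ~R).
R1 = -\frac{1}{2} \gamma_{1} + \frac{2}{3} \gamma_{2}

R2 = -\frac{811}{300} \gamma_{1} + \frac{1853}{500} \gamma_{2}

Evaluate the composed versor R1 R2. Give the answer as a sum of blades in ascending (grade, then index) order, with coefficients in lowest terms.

Distribute over the terms of R1 (each basis-blade product reordered to ascending indices, repeated generators contracted through their squares):
(-\frac{1}{2} \gamma_{1}) R2 = \frac{811}{600} - \frac{1853}{1000} \gamma_{12}
(\frac{2}{3} \gamma_{2}) R2 = -\frac{1853}{750} + \frac{811}{450} \gamma_{12}
Summing the partial products and collecting blades:
Answer: -\frac{1119}{1000} - \frac{457}{9000} \gamma_{12}


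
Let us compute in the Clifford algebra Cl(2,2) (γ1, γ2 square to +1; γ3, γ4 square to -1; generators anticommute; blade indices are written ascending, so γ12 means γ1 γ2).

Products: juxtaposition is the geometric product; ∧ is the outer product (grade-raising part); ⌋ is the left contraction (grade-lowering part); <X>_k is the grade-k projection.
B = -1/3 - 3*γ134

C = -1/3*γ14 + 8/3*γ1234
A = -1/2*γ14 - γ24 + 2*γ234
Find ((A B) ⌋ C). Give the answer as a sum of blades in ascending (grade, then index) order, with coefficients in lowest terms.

step 1: -3/2*γ3 - 6*γ12 + 1/6*γ14 + 1/3*γ24 + 3*γ123 - 2/3*γ234
step 2: -1/18 - 16/9*γ1 + 8*γ4 - 8/9*γ13 + 4/9*γ23 + 16*γ34 + 4*γ124
Answer: -1/18 - 16/9*γ1 + 8*γ4 - 8/9*γ13 + 4/9*γ23 + 16*γ34 + 4*γ124


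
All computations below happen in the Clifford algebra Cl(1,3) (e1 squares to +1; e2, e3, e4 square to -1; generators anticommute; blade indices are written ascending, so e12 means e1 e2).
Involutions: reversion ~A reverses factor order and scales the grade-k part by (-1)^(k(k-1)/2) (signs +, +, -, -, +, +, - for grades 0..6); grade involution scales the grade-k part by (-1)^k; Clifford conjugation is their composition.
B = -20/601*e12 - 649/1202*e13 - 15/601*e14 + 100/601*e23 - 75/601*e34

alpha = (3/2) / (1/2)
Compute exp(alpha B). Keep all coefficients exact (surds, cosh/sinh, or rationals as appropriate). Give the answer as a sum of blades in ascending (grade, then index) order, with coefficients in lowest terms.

B^2 term by term: the squares give (-20/601)^2*(e12)^2 + (-649/1202)^2*(e13)^2 + (-15/601)^2*(e14)^2 + (100/601)^2*(e23)^2 + (-75/601)^2*(e34)^2 = 400/361201*(+1) + 421201/1444804*(+1) + 225/361201*(+1) + 10000/361201*(-1) + 5625/361201*(-1) = 1/4 (each basis 2-blade squares to minus the product of its generators' squares); cross terms between blades sharing an index anticommute and cancel; the commuting (index-disjoint) pairs give grade-4 terms 2*c*c'*(blade product), which cancel blade by blade — e1234: 3000/361201 - 3000/361201 = 0 — confirming B is simple. So B^2 = 1/4.
B^2 = 1/4 — the series telescopes hyperbolically here: l = 1/2, alpha*l = 3/2, so exp(alpha B) = cosh(3/2) + (sinh(3/2)/(1/2))*B = cosh(3/2) + (2*sinh(3/2))*B.
Answer: cosh(3/2) - 40*sinh(3/2)/601*e12 - 649*sinh(3/2)/601*e13 - 30*sinh(3/2)/601*e14 + 200*sinh(3/2)/601*e23 - 150*sinh(3/2)/601*e34


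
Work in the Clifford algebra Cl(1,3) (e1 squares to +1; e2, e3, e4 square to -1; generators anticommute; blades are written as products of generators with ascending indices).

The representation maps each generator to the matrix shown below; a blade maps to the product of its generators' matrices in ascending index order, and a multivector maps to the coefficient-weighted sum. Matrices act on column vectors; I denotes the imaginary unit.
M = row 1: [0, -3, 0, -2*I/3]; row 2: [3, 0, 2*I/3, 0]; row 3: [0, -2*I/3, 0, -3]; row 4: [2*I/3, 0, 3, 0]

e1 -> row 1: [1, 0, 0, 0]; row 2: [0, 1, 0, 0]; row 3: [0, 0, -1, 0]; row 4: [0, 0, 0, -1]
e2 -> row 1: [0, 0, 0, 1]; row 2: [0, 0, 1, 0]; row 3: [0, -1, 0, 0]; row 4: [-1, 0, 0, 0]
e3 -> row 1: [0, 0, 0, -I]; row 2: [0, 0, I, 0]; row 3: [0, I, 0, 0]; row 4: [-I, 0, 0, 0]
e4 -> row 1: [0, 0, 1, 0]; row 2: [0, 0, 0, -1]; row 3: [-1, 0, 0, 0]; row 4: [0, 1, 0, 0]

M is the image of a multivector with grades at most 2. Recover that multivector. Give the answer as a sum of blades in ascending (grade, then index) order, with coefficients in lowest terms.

Method: the blade images are trace-orthogonal — tr(rho(e_A) rho(e_B)^-1) = 4 if A = B and 0 otherwise — and rho(e_A)^-1 = (e_A)^2 * rho(e_A) with (e_A)^2 = +1 or -1, so the coefficient of e_A in the preimage is (e_A)^2 * tr(M rho(e_A))/4.
Nonzero projections over blades of grade <= 2: e1 e3: (e1 e3)^2 = +1, tr(M rho(e1 e3)) = 8/3, coefficient 2/3; e2 e4: (e2 e4)^2 = -1, tr(M rho(e2 e4)) = 12, coefficient -3. Every other blade of grade <= 2 projects to 0.
Answer: 2/3*e1 e3 - 3*e2 e4


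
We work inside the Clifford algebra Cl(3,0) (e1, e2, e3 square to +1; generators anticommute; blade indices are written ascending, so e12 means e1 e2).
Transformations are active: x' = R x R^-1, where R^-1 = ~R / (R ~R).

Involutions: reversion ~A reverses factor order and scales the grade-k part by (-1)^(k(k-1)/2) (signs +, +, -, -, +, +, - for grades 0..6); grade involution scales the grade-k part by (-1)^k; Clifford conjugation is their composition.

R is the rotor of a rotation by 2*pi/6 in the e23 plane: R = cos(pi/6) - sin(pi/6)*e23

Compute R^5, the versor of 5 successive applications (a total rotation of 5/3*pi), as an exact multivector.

Rotor phase runs at HALF the rotation angle; powers of one rotor simply add phase, so after 5 steps in e23 the phase is 5*pi/6 = 5*pi/6 and R^5 = cos(5*pi/6) - sin(5*pi/6)*e23.
cos(5*pi/6) = -sqrt(3)/2 and sin(5*pi/6) = 1/2, so R^5 = -sqrt(3)/2 - 1/2*e23. The net rotation is 5/3*pi; the rotor keeps the half-angle phase exactly.
Answer: -sqrt(3)/2 - 1/2*e23


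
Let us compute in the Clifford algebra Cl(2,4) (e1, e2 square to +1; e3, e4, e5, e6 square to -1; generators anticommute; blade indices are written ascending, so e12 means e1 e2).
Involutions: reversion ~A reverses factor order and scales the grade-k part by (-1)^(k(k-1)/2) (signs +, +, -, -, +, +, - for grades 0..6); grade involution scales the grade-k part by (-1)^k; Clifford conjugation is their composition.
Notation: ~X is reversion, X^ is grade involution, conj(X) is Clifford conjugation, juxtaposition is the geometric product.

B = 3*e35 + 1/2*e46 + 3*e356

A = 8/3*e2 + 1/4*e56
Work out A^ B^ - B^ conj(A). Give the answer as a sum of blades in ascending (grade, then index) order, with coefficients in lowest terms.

first term: 3/4*e3 + 3/4*e36 - 1/8*e45 - 8*e235 - 4/3*e246 + 8*e2356
second term: -3/4*e3 + 3/4*e36 - 1/8*e45 - 8*e235 - 4/3*e246 - 8*e2356
Answer: 3/2*e3 + 16*e2356


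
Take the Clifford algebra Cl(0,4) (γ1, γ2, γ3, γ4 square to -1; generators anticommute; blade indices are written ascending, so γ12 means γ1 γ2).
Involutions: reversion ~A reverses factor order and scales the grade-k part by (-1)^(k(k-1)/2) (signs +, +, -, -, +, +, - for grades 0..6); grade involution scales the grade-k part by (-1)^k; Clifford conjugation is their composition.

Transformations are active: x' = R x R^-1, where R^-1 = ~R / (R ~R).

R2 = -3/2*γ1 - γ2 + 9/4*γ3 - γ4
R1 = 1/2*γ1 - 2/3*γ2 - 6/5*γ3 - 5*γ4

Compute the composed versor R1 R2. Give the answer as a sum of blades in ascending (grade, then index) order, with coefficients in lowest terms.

Distribute over the terms of R1 (each basis-blade product reordered to ascending indices, repeated generators contracted through their squares):
(1/2*γ1) R2 = 3/4 - 1/2*γ12 + 9/8*γ13 - 1/2*γ14
(-2/3*γ2) R2 = -2/3 - γ12 - 3/2*γ23 + 2/3*γ24
(-6/5*γ3) R2 = 27/10 - 9/5*γ13 - 6/5*γ23 + 6/5*γ34
(-5*γ4) R2 = -5 - 15/2*γ14 - 5*γ24 + 45/4*γ34
Summing the partial products and collecting blades:
Answer: -133/60 - 3/2*γ12 - 27/40*γ13 - 8*γ14 - 27/10*γ23 - 13/3*γ24 + 249/20*γ34


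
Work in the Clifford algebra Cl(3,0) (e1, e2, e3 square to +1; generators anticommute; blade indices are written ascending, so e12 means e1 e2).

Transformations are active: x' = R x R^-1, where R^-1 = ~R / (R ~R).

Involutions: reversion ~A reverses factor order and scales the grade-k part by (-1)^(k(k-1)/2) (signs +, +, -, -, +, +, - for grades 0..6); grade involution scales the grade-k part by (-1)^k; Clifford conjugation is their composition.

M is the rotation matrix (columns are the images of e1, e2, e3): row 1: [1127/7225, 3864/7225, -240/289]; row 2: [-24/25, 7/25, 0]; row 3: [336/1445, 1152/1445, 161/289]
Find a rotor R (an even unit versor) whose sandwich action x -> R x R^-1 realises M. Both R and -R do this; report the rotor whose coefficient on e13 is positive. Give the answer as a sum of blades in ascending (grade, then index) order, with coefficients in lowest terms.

Method: write R = a + b12*e12 + b13*e13 + b23*e23 with a^2 + b12^2 + b13^2 + b23^2 = 1 (so R^-1 = ~R). Expanding the columns R e_j ~R gives tr M = 4a^2 - 1 and, from the antisymmetric part, M21 - M12 = -4a*b12, M13 - M31 = 4a*b13, M32 - M23 = -4a*b23.
Here tr M = 287/289, so a^2 = (1 + tr M)/4 = 144/289 and a = ±12/17. Taking a = 12/17: M21 - M12 = -432/289, M13 - M31 = -1536/1445, M32 - M23 = 1152/1445, giving b12 = 9/17, b13 = -32/85, b23 = -24/85, i.e. R = 12/17 + 9/17*e12 - 32/85*e13 - 24/85*e23.
Its e13 coefficient is negative, so report the other preimage -R.
Answer: -12/17 - 9/17*e12 + 32/85*e13 + 24/85*e23. Sheet selection: the two-to-one cover makes ±R indistinguishable at the matrix level (trace 287/289), so uniqueness comes from the required sign on e13.


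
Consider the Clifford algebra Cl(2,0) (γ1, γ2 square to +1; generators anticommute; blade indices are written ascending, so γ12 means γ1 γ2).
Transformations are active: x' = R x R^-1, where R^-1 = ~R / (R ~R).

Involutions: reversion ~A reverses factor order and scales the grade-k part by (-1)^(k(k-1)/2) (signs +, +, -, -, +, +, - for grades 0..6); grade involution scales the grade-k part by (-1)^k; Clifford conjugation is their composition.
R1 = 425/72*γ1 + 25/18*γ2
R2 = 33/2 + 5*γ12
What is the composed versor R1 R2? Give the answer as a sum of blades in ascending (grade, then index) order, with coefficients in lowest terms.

Distribute over the terms of R1 (each basis-blade product reordered to ascending indices, repeated generators contracted through their squares):
(425/72*γ1) R2 = 4675/48*γ1 + 2125/72*γ2
(25/18*γ2) R2 = -125/18*γ1 + 275/12*γ2
Summing the partial products and collecting blades:
Answer: 13025/144*γ1 + 3775/72*γ2
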